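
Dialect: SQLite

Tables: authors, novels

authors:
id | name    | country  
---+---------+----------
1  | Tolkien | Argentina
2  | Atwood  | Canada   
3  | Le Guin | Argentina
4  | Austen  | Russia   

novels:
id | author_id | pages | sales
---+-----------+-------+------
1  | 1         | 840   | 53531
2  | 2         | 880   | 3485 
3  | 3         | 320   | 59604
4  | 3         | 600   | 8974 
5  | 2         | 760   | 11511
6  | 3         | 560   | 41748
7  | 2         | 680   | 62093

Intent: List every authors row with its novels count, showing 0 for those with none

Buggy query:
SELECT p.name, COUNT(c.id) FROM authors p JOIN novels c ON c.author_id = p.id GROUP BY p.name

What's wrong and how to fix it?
Bug: An inner join excludes parents with zero children

Fix: Switch to LEFT JOIN to retain unmatched parent rows

Corrected query:
SELECT p.name, COUNT(c.id) FROM authors p LEFT JOIN novels c ON c.author_id = p.id GROUP BY p.name

Result:
name    | COUNT(c.id)
--------+------------
Atwood  | 3          
Austen  | 0          
Le Guin | 3          
Tolkien | 1          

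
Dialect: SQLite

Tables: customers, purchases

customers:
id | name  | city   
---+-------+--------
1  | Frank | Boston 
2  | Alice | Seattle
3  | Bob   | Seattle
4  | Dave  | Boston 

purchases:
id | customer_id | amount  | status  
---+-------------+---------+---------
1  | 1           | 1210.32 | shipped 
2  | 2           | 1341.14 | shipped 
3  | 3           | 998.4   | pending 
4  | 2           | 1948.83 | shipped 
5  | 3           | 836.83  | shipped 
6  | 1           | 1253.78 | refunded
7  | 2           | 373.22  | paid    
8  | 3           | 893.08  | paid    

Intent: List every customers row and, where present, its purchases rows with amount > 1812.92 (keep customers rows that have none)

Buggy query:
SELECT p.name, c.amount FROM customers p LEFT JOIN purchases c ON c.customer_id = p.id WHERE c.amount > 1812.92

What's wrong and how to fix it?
Bug: A WHERE condition on the right-hand table after LEFT JOIN drops unmatched parents

Fix: Put 'c.amount > 1812.92' in the JOIN's ON clause instead of WHERE

Corrected query:
SELECT p.name, c.amount FROM customers p LEFT JOIN purchases c ON c.customer_id = p.id AND c.amount > 1812.92

Result:
name  | amount 
------+--------
Frank | NULL   
Alice | 1948.83
Bob   | NULL   
Dave  | NULL   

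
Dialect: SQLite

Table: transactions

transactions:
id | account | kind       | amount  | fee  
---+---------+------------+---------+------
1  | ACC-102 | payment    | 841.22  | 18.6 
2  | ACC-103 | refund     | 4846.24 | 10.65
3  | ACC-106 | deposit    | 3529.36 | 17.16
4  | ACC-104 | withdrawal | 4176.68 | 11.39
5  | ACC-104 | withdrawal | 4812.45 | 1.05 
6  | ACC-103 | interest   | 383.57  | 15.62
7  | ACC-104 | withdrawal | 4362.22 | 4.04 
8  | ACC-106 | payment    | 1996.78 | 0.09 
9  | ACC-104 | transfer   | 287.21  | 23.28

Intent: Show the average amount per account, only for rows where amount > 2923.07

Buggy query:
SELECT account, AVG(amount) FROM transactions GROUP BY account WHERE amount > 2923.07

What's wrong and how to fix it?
Bug: WHERE cannot follow GROUP BY

Fix: Place WHERE between FROM and GROUP BY

Corrected query:
SELECT account, AVG(amount) FROM transactions WHERE amount > 2923.07 GROUP BY account

Result:
account | AVG(amount)
--------+------------
ACC-103 | 4846.24    
ACC-104 | 4450.45    
ACC-106 | 3529.36    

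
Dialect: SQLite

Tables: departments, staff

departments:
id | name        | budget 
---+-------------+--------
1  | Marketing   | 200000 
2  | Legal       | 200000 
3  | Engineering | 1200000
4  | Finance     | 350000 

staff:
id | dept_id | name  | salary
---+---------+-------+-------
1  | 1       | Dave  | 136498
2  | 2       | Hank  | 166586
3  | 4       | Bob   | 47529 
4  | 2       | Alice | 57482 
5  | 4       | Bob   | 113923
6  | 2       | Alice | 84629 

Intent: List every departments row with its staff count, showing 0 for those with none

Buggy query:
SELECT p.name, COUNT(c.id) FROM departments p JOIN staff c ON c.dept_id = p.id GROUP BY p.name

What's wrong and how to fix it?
Bug: INNER JOIN drops departments rows that have no matching staff rows

Fix: Switch to LEFT JOIN to retain unmatched parent rows

Corrected query:
SELECT p.name, COUNT(c.id) FROM departments p LEFT JOIN staff c ON c.dept_id = p.id GROUP BY p.name

Result:
name        | COUNT(c.id)
------------+------------
Engineering | 0          
Finance     | 2          
Legal       | 3          
Marketing   | 1          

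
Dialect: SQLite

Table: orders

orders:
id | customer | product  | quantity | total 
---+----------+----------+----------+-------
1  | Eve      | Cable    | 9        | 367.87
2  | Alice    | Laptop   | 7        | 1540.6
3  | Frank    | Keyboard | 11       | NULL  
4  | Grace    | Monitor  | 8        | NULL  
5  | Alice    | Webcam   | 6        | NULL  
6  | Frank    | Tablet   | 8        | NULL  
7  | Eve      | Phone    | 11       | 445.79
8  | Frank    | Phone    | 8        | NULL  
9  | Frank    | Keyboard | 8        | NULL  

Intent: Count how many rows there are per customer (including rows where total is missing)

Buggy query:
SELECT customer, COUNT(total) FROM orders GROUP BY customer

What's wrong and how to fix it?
Bug: COUNT(column) counts non-NULL values only; rows with NULL total aren't counted

Fix: Replace COUNT(total) with COUNT(*)

Corrected query:
SELECT customer, COUNT(*) FROM orders GROUP BY customer

Result:
customer | COUNT(*)
---------+---------
Alice    | 2       
Eve      | 2       
Frank    | 4       
Grace    | 1       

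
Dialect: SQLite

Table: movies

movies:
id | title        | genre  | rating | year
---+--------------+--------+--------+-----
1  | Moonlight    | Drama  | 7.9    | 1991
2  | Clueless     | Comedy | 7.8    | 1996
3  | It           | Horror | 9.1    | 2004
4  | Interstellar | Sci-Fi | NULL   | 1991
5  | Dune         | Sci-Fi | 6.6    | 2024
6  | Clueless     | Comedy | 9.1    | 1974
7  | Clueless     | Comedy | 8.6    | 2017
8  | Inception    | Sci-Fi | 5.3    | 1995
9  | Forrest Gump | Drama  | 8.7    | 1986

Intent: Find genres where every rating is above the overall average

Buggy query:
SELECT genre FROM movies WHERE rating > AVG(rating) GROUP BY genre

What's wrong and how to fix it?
Bug: AVG() is an aggregate; it can't sit directly in WHERE

Fix: Compute the overall average in a scalar subquery and compare each group's MIN against it in HAVING

Corrected query:
SELECT genre FROM movies GROUP BY genre HAVING MIN(rating) > (SELECT AVG(rating) FROM movies)

Result:
genre 
------
Drama 
Horror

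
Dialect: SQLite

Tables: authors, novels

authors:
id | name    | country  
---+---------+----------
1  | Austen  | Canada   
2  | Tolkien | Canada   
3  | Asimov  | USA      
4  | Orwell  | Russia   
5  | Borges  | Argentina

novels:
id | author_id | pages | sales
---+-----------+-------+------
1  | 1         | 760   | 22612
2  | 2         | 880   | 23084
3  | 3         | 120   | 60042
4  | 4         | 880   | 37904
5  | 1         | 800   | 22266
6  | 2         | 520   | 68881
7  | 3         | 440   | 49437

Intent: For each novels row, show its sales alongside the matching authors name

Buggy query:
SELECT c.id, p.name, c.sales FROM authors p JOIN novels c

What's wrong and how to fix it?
Bug: JOIN with no ON clause produces a cartesian product; every novels row pairs with every authors row

Fix: Specify the join condition linking the foreign key to the parent id

Corrected query:
SELECT c.id, p.name, c.sales FROM authors p JOIN novels c ON c.author_id = p.id

Result:
id | name    | sales
---+---------+------
1  | Austen  | 22612
2  | Tolkien | 23084
3  | Asimov  | 60042
4  | Orwell  | 37904
5  | Austen  | 22266
6  | Tolkien | 68881
7  | Asimov  | 49437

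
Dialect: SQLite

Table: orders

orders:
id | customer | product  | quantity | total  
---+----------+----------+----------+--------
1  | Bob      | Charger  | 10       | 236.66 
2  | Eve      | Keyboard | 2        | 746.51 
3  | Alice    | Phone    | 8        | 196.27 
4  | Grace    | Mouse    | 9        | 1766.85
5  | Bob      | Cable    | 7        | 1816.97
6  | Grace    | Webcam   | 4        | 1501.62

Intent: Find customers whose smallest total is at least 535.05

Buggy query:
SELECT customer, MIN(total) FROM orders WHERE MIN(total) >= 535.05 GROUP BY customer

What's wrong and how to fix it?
Bug: MIN() in WHERE is a misuse of aggregate

Fix: Use HAVING for the per-group MIN condition

Corrected query:
SELECT customer, MIN(total) FROM orders GROUP BY customer HAVING MIN(total) >= 535.05

Result:
customer | MIN(total)
---------+-----------
Eve      | 746.51    
Grace    | 1501.62   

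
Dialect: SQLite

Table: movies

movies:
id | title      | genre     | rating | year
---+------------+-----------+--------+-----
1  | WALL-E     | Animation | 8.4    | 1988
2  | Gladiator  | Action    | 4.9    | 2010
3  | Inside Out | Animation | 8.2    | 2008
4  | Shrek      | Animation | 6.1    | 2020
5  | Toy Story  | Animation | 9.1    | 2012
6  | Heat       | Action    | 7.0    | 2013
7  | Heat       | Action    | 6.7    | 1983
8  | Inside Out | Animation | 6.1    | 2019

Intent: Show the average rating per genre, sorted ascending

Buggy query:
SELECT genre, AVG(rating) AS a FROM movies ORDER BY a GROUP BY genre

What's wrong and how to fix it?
Bug: GROUP BY must precede ORDER BY

Fix: Move ORDER BY to the end, after GROUP BY

Corrected query:
SELECT genre, AVG(rating) AS a FROM movies GROUP BY genre ORDER BY a

Result:
genre     | a   
----------+-----
Action    | 6.2 
Animation | 7.58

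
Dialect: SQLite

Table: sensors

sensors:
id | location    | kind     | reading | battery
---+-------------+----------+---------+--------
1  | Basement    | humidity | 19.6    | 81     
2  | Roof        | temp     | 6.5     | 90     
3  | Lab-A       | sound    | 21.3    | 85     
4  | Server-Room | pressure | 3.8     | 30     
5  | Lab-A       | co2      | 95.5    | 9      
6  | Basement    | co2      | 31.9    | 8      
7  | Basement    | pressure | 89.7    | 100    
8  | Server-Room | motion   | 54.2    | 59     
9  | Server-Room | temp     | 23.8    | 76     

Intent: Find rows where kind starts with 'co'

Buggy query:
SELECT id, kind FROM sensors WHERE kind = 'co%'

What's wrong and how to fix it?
Bug: '=' compares the literal string including the % character; pattern matching needs LIKE

Fix: Use LIKE for wildcard pattern matching

Corrected query:
SELECT id, kind FROM sensors WHERE kind LIKE 'co%'

Result:
id | kind
---+-----
5  | co2 
6  | co2 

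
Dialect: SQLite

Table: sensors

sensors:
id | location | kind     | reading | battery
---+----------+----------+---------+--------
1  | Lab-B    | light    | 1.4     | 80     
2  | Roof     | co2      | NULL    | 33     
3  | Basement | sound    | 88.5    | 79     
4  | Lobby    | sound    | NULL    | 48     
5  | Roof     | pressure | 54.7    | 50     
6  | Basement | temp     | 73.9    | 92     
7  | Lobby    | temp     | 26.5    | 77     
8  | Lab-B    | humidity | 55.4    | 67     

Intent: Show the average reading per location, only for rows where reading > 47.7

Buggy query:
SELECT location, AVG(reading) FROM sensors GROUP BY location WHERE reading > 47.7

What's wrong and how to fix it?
Bug: WHERE cannot follow GROUP BY

Fix: Move the WHERE clause before GROUP BY

Corrected query:
SELECT location, AVG(reading) FROM sensors WHERE reading > 47.7 GROUP BY location

Result:
location | AVG(reading)
---------+-------------
Basement | 81.2        
Lab-B    | 55.4        
Roof     | 54.7        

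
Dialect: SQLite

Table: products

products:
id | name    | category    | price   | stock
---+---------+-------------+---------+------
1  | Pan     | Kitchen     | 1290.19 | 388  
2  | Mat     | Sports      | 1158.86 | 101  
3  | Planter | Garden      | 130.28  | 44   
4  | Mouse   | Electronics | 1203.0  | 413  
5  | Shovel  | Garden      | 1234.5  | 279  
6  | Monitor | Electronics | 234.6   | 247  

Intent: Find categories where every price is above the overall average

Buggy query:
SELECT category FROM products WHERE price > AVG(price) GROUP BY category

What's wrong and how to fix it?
Bug: AVG() is an aggregate; it can't sit directly in WHERE

Fix: Use a subquery for AVG and a HAVING MIN(...) filter so the condition holds for every row in the group

Corrected query:
SELECT category FROM products GROUP BY category HAVING MIN(price) > (SELECT AVG(price) FROM products)

Result:
category
--------
Kitchen 
Sports  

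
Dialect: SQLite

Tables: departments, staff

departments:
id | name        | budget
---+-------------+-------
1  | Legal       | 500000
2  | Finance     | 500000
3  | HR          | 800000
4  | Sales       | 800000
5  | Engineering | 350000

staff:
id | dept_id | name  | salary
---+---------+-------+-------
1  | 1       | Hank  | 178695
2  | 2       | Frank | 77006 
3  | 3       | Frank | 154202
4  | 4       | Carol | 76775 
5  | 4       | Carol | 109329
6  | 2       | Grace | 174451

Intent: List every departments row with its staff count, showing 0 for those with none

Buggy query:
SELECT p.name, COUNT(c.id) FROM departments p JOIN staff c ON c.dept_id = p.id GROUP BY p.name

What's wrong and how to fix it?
Bug: INNER JOIN drops departments rows that have no matching staff rows

Fix: Use LEFT JOIN so parents without children still appear (COUNT(c.id) gives 0)

Corrected query:
SELECT p.name, COUNT(c.id) FROM departments p LEFT JOIN staff c ON c.dept_id = p.id GROUP BY p.name

Result:
name        | COUNT(c.id)
------------+------------
Engineering | 0          
Finance     | 2          
HR          | 1          
Legal       | 1          
Sales       | 2          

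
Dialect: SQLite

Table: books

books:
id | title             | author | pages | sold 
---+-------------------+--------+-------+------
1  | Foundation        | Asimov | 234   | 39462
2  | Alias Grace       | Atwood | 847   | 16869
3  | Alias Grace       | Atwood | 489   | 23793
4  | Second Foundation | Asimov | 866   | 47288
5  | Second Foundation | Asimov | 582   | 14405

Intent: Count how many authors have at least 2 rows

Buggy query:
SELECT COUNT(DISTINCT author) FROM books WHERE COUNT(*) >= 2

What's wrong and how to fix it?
Bug: COUNT(*) cannot appear in WHERE; the per-group count doesn't exist yet

Fix: Group first with HAVING COUNT(*) >= 2, then COUNT the resulting groups

Corrected query:
SELECT COUNT(*) FROM (SELECT author FROM books GROUP BY author HAVING COUNT(*) >= 2)

Result:
COUNT(*)
--------
2       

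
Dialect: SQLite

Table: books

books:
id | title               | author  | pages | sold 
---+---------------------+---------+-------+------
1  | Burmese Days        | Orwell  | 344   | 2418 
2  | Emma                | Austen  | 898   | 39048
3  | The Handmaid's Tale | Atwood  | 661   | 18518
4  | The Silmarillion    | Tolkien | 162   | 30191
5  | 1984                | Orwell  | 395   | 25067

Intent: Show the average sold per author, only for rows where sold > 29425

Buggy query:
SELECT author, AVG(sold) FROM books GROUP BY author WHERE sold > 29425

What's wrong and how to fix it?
Bug: WHERE cannot follow GROUP BY

Fix: Move the WHERE clause before GROUP BY

Corrected query:
SELECT author, AVG(sold) FROM books WHERE sold > 29425 GROUP BY author

Result:
author  | AVG(sold)
--------+----------
Austen  | 39048    
Tolkien | 30191    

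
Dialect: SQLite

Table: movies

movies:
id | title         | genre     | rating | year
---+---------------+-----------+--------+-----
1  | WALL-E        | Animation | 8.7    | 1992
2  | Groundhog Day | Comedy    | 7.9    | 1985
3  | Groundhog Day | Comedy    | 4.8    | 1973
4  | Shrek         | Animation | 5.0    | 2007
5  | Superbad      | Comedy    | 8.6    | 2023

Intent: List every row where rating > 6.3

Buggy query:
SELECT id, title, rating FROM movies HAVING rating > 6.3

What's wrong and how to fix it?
Bug: This is a non-aggregate query (no GROUP BY, no aggregates), so in SQLite the HAVING clause is invalid here; a row-level condition belongs in WHERE

Fix: Use WHERE for row-level filtering

Corrected query:
SELECT id, title, rating FROM movies WHERE rating > 6.3

Result:
id | title         | rating
---+---------------+-------
1  | WALL-E        | 8.7   
2  | Groundhog Day | 7.9   
5  | Superbad      | 8.6   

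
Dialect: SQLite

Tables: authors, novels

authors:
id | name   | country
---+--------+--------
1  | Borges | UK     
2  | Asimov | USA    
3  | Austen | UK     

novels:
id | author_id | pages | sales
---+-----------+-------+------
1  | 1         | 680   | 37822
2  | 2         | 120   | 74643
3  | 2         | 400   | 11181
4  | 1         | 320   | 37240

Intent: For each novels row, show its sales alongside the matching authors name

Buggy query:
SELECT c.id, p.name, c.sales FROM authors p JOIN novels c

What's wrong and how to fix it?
Bug: Missing join condition: each novels row is matched to all authors rows instead of just its own

Fix: Specify the join condition linking the foreign key to the parent id

Corrected query:
SELECT c.id, p.name, c.sales FROM authors p JOIN novels c ON c.author_id = p.id

Result:
id | name   | sales
---+--------+------
1  | Borges | 37822
2  | Asimov | 74643
3  | Asimov | 11181
4  | Borges | 37240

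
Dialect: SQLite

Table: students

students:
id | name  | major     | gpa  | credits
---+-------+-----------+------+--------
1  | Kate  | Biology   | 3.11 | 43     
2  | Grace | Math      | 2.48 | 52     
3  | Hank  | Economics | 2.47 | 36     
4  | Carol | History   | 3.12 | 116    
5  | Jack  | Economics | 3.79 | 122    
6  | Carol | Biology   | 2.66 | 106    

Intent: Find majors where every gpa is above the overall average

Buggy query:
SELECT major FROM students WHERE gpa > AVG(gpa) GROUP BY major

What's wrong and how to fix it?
Bug: WHERE evaluates per row before aggregation, so AVG() is unavailable

Fix: Use a subquery for AVG and a HAVING MIN(...) filter so the condition holds for every row in the group

Corrected query:
SELECT major FROM students GROUP BY major HAVING MIN(gpa) > (SELECT AVG(gpa) FROM students)

Result:
major  
-------
History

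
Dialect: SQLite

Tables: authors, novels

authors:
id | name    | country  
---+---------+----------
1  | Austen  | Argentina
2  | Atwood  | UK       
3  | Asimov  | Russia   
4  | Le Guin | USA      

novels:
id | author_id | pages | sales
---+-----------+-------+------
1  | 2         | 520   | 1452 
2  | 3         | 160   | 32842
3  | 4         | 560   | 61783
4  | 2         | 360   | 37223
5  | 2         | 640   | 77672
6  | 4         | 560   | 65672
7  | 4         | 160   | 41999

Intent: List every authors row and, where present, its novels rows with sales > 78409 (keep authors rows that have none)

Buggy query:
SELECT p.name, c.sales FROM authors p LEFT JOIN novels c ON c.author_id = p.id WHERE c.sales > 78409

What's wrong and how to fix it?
Bug: Filtering c.sales in WHERE discards the NULL rows produced by LEFT JOIN, turning it into an inner join

Fix: Move the right-table condition into the ON clause so unmatched parents are kept

Corrected query:
SELECT p.name, c.sales FROM authors p LEFT JOIN novels c ON c.author_id = p.id AND c.sales > 78409

Result:
name    | sales
--------+------
Austen  | NULL 
Atwood  | NULL 
Asimov  | NULL 
Le Guin | NULL 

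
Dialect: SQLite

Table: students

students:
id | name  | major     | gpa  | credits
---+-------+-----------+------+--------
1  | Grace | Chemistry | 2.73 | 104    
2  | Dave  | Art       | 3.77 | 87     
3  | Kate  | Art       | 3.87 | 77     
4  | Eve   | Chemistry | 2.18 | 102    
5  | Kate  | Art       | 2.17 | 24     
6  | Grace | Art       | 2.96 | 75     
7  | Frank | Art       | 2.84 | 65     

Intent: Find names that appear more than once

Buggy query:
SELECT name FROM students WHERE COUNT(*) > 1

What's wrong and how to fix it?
Bug: WHERE can't reference COUNT(*); aggregates are computed after WHERE

Fix: GROUP BY name, then filter groups with HAVING COUNT(*) > 1

Corrected query:
SELECT name FROM students GROUP BY name HAVING COUNT(*) > 1

Result:
name 
-----
Grace
Kate 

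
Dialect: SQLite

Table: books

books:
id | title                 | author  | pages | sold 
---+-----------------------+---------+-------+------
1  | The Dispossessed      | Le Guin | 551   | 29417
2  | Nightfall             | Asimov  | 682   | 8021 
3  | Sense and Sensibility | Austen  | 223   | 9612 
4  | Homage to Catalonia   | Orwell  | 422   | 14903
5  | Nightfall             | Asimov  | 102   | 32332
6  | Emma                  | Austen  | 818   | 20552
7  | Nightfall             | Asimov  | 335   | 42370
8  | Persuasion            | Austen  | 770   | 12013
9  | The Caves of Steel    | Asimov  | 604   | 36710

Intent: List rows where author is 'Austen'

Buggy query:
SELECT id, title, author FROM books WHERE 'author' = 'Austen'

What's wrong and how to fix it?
Bug: 'author' in single quotes is a string literal, not the column; the comparison is literal-vs-literal and never true

Fix: Reference the column as author without single quotes

Corrected query:
SELECT id, title, author FROM books WHERE author = 'Austen'

Result:
id | title                 | author
---+-----------------------+-------
3  | Sense and Sensibility | Austen
6  | Emma                  | Austen
8  | Persuasion            | Austen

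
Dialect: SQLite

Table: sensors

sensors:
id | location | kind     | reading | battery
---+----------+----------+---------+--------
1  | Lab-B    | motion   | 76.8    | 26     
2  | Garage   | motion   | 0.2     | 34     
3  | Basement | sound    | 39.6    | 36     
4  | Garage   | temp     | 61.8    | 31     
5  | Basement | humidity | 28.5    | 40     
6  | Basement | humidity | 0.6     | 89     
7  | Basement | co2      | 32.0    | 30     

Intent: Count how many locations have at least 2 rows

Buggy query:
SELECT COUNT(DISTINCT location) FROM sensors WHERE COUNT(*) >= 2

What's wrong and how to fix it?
Bug: WHERE filters individual rows, not groups, so a group-level COUNT is invalid there

Fix: Use a subquery that GROUPs and filters with HAVING, then count its rows

Corrected query:
SELECT COUNT(*) FROM (SELECT location FROM sensors GROUP BY location HAVING COUNT(*) >= 2)

Result:
COUNT(*)
--------
2       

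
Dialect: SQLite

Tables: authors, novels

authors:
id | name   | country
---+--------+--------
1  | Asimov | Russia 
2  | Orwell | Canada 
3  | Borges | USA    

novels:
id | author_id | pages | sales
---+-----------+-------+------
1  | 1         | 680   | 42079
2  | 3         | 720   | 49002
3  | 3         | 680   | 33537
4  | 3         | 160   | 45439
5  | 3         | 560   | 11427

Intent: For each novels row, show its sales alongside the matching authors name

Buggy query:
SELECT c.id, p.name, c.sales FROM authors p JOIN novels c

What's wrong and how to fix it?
Bug: Missing join condition: each novels row is matched to all authors rows instead of just its own

Fix: Specify the join condition linking the foreign key to the parent id

Corrected query:
SELECT c.id, p.name, c.sales FROM authors p JOIN novels c ON c.author_id = p.id

Result:
id | name   | sales
---+--------+------
1  | Asimov | 42079
2  | Borges | 49002
3  | Borges | 33537
4  | Borges | 45439
5  | Borges | 11427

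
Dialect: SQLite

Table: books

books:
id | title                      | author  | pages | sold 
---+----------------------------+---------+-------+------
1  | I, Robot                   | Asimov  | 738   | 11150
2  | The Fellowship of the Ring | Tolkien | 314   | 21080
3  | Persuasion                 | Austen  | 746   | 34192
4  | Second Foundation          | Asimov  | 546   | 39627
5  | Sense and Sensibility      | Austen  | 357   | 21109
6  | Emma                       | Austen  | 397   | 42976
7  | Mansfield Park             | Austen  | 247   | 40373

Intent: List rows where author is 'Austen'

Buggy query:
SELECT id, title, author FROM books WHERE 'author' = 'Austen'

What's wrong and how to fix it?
Bug: Single quotes denote string literals in SQL; the column name is being compared as a constant string

Fix: Remove the quotes around the column name (or use double quotes for an identifier)

Corrected query:
SELECT id, title, author FROM books WHERE author = 'Austen'

Result:
id | title                 | author
---+-----------------------+-------
3  | Persuasion            | Austen
5  | Sense and Sensibility | Austen
6  | Emma                  | Austen
7  | Mansfield Park        | Austen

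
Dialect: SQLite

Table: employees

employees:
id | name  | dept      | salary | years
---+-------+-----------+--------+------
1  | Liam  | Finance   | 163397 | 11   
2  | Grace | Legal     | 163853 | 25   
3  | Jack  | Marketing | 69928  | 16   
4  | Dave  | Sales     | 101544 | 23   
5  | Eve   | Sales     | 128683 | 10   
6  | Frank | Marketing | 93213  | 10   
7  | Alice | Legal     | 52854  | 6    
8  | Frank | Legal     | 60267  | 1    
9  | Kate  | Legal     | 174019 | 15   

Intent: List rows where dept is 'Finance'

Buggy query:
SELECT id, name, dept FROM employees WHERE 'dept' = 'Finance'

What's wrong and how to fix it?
Bug: 'dept' in single quotes is a string literal, not the column; the comparison is literal-vs-literal and never true

Fix: Remove the quotes around the column name (or use double quotes for an identifier)

Corrected query:
SELECT id, name, dept FROM employees WHERE dept = 'Finance'

Result:
id | name | dept   
---+------+--------
1  | Liam | Finance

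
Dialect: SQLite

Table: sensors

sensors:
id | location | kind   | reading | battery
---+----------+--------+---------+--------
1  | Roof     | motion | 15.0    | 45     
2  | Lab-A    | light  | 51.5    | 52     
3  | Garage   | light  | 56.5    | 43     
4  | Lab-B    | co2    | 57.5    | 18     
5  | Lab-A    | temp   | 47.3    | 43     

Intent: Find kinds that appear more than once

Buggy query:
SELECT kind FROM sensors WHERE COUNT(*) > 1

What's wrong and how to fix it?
Bug: COUNT(*) is an aggregate and cannot be used in WHERE

Fix: GROUP BY kind, then filter groups with HAVING COUNT(*) > 1

Corrected query:
SELECT kind FROM sensors GROUP BY kind HAVING COUNT(*) > 1

Result:
kind 
-----
light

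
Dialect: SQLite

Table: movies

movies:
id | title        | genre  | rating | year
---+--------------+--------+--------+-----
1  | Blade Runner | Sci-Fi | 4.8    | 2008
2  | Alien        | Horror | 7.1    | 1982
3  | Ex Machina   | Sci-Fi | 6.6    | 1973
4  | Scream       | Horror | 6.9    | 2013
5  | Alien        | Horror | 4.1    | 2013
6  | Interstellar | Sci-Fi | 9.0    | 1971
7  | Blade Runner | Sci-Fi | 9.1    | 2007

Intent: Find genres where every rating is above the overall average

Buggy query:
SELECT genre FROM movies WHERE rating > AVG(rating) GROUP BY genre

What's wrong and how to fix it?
Bug: WHERE evaluates per row before aggregation, so AVG() is unavailable

Fix: Compute the overall average in a scalar subquery and compare each group's MIN against it in HAVING

Corrected query:
SELECT genre FROM movies GROUP BY genre HAVING MIN(rating) > (SELECT AVG(rating) FROM movies)

Result:
(no rows)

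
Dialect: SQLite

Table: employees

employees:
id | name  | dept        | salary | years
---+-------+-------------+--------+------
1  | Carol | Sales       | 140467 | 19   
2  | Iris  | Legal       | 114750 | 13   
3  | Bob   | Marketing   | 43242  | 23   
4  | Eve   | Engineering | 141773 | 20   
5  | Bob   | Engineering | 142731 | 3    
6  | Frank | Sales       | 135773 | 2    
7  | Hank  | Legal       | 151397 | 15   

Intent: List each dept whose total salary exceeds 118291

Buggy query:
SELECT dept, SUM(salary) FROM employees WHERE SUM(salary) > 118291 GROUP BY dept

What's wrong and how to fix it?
Bug: SUM(salary) is an aggregate, but WHERE filters rows before aggregation

Fix: Move the aggregate condition to a HAVING clause

Corrected query:
SELECT dept, SUM(salary) FROM employees GROUP BY dept HAVING SUM(salary) > 118291

Result:
dept        | SUM(salary)
------------+------------
Engineering | 284504     
Legal       | 266147     
Sales       | 276240     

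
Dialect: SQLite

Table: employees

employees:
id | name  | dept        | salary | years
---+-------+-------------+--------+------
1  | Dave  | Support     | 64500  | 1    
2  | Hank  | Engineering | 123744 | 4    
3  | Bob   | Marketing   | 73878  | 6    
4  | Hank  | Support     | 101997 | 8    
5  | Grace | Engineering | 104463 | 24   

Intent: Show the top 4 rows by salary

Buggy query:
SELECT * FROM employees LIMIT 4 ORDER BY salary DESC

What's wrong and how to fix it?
Bug: LIMIT must come after ORDER BY

Fix: Swap the clauses: ORDER BY first, then LIMIT

Corrected query:
SELECT * FROM employees ORDER BY salary DESC LIMIT 4

Result:
id | name  | dept        | salary | years
---+-------+-------------+--------+------
2  | Hank  | Engineering | 123744 | 4    
5  | Grace | Engineering | 104463 | 24   
4  | Hank  | Support     | 101997 | 8    
3  | Bob   | Marketing   | 73878  | 6    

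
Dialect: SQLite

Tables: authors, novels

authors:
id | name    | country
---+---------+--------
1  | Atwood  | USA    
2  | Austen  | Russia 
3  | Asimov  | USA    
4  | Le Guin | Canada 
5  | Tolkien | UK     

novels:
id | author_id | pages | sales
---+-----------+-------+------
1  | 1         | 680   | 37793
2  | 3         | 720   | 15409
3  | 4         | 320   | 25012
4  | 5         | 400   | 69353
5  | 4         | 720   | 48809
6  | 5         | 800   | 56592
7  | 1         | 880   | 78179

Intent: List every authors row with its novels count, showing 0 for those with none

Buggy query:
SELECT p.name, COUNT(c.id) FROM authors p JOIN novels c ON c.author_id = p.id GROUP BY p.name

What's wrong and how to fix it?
Bug: INNER JOIN drops authors rows that have no matching novels rows

Fix: Switch to LEFT JOIN to retain unmatched parent rows

Corrected query:
SELECT p.name, COUNT(c.id) FROM authors p LEFT JOIN novels c ON c.author_id = p.id GROUP BY p.name

Result:
name    | COUNT(c.id)
--------+------------
Asimov  | 1          
Atwood  | 2          
Austen  | 0          
Le Guin | 2          
Tolkien | 2          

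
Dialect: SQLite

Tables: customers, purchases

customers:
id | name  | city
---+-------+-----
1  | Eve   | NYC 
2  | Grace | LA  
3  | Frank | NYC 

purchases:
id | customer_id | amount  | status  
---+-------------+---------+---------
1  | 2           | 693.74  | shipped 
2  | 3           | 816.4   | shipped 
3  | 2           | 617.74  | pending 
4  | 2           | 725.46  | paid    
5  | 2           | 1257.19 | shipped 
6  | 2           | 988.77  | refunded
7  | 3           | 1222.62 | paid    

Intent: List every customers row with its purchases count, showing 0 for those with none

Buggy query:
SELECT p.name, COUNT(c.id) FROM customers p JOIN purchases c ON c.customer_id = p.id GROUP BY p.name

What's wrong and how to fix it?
Bug: An inner join excludes parents with zero children

Fix: Switch to LEFT JOIN to retain unmatched parent rows

Corrected query:
SELECT p.name, COUNT(c.id) FROM customers p LEFT JOIN purchases c ON c.customer_id = p.id GROUP BY p.name

Result:
name  | COUNT(c.id)
------+------------
Eve   | 0          
Frank | 2          
Grace | 5          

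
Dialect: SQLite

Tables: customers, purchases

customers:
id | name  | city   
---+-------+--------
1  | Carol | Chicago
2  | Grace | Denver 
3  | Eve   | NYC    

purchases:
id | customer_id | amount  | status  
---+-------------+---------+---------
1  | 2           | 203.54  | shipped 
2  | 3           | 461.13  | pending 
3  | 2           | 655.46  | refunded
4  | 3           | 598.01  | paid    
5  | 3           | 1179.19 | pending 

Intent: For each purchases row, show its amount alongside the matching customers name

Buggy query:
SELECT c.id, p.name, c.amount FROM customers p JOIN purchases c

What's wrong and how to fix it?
Bug: Missing join condition: each purchases row is matched to all customers rows instead of just its own

Fix: Specify the join condition linking the foreign key to the parent id

Corrected query:
SELECT c.id, p.name, c.amount FROM customers p JOIN purchases c ON c.customer_id = p.id

Result:
id | name  | amount 
---+-------+--------
1  | Grace | 203.54 
2  | Eve   | 461.13 
3  | Grace | 655.46 
4  | Eve   | 598.01 
5  | Eve   | 1179.19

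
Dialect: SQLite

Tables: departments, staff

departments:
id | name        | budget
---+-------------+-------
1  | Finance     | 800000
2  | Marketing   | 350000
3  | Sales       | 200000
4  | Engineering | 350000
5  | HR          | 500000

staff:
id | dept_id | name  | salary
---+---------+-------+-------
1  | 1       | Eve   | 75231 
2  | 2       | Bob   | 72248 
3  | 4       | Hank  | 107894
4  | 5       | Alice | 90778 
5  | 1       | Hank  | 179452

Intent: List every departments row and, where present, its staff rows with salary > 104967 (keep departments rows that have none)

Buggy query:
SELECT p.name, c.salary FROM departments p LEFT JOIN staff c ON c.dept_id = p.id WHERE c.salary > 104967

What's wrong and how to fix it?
Bug: Filtering c.salary in WHERE discards the NULL rows produced by LEFT JOIN, turning it into an inner join

Fix: Put 'c.salary > 104967' in the JOIN's ON clause instead of WHERE

Corrected query:
SELECT p.name, c.salary FROM departments p LEFT JOIN staff c ON c.dept_id = p.id AND c.salary > 104967

Result:
name        | salary
------------+-------
Finance     | 179452
Marketing   | NULL  
Sales       | NULL  
Engineering | 107894
HR          | NULL  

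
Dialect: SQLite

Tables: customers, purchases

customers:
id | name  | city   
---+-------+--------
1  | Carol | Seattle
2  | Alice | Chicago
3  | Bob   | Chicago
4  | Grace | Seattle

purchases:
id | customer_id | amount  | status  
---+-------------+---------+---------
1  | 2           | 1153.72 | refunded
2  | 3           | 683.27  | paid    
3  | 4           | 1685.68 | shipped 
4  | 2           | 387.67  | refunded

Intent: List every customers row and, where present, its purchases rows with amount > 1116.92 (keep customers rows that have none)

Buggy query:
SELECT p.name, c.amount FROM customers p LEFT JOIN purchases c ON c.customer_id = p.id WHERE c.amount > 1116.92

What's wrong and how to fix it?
Bug: A WHERE condition on the right-hand table after LEFT JOIN drops unmatched parents

Fix: Put 'c.amount > 1116.92' in the JOIN's ON clause instead of WHERE

Corrected query:
SELECT p.name, c.amount FROM customers p LEFT JOIN purchases c ON c.customer_id = p.id AND c.amount > 1116.92

Result:
name  | amount 
------+--------
Carol | NULL   
Alice | 1153.72
Bob   | NULL   
Grace | 1685.68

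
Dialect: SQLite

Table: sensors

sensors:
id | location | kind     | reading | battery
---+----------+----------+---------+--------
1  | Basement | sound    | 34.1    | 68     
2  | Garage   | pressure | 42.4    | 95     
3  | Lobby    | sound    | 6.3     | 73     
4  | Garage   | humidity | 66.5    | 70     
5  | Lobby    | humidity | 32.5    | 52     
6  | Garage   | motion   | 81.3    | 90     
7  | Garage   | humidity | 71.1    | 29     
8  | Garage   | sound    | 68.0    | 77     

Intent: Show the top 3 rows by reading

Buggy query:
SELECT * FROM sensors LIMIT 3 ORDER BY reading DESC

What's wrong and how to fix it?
Bug: ORDER BY cannot follow LIMIT; LIMIT is the final clause

Fix: Sort with ORDER BY, then apply LIMIT

Corrected query:
SELECT * FROM sensors ORDER BY reading DESC LIMIT 3

Result:
id | location | kind     | reading | battery
---+----------+----------+---------+--------
6  | Garage   | motion   | 81.3    | 90     
7  | Garage   | humidity | 71.1    | 29     
8  | Garage   | sound    | 68      | 77     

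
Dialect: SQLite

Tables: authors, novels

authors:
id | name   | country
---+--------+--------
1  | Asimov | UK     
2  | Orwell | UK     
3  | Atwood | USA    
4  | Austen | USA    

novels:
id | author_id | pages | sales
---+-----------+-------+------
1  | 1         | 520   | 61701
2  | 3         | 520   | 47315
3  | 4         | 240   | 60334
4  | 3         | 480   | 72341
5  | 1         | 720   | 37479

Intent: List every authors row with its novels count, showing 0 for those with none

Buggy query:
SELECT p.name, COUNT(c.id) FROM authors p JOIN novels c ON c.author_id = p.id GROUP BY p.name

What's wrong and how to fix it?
Bug: INNER JOIN drops authors rows that have no matching novels rows

Fix: Use LEFT JOIN so parents without children still appear (COUNT(c.id) gives 0)

Corrected query:
SELECT p.name, COUNT(c.id) FROM authors p LEFT JOIN novels c ON c.author_id = p.id GROUP BY p.name

Result:
name   | COUNT(c.id)
-------+------------
Asimov | 2          
Atwood | 2          
Austen | 1          
Orwell | 0          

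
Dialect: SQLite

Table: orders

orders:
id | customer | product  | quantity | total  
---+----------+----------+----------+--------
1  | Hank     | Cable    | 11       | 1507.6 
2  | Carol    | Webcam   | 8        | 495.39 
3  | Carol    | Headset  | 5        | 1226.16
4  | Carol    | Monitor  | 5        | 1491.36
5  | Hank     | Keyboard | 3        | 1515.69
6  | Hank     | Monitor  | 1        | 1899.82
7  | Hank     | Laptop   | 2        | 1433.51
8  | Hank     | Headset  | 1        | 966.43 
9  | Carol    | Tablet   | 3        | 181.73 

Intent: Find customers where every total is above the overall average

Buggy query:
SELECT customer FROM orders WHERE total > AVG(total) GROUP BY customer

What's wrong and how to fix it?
Bug: WHERE evaluates per row before aggregation, so AVG() is unavailable

Fix: Use a subquery for AVG and a HAVING MIN(...) filter so the condition holds for every row in the group

Corrected query:
SELECT customer FROM orders GROUP BY customer HAVING MIN(total) > (SELECT AVG(total) FROM orders)

Result:
(no rows)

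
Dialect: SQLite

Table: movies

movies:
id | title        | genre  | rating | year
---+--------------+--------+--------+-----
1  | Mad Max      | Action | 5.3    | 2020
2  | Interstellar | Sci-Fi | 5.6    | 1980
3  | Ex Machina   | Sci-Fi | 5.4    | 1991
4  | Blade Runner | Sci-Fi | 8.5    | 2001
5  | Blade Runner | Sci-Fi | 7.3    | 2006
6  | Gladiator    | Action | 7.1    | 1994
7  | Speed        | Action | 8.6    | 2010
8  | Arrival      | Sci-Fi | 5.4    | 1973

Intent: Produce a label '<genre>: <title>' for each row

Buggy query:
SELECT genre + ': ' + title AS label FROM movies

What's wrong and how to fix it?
Bug: '+' is numeric addition; on text columns SQLite converts them to 0 instead of concatenating

Fix: Use the || operator for string concatenation

Corrected query:
SELECT genre || ': ' || title AS label FROM movies

Result:
label               
--------------------
Action: Mad Max     
Sci-Fi: Interstellar
Sci-Fi: Ex Machina  
Sci-Fi: Blade Runner
Sci-Fi: Blade Runner
Action: Gladiator   
Action: Speed       
Sci-Fi: Arrival     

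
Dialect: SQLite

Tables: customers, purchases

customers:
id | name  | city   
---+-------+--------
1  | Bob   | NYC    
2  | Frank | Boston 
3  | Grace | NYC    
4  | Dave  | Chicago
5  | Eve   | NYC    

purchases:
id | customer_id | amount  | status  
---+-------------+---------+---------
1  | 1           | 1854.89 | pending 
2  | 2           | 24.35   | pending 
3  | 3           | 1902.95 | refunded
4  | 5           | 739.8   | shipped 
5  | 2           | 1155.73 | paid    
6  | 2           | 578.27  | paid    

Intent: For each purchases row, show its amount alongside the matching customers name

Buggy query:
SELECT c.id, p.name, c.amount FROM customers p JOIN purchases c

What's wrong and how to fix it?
Bug: Missing join condition: each purchases row is matched to all customers rows instead of just its own

Fix: Specify the join condition linking the foreign key to the parent id

Corrected query:
SELECT c.id, p.name, c.amount FROM customers p JOIN purchases c ON c.customer_id = p.id

Result:
id | name  | amount 
---+-------+--------
1  | Bob   | 1854.89
2  | Frank | 24.35  
3  | Grace | 1902.95
4  | Eve   | 739.8  
5  | Frank | 1155.73
6  | Frank | 578.27 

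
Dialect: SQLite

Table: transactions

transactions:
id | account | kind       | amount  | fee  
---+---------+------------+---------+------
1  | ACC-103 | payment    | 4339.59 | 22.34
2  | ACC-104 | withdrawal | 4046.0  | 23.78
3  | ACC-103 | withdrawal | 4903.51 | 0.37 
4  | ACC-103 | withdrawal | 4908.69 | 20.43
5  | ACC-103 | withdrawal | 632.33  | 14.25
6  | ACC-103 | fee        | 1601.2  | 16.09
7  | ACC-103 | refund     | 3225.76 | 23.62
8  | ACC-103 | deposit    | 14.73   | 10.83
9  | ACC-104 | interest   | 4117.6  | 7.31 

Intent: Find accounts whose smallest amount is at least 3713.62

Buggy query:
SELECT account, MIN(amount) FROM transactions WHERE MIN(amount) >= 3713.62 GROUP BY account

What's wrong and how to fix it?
Bug: MIN() in WHERE is a misuse of aggregate

Fix: Replace WHERE with HAVING after the GROUP BY

Corrected query:
SELECT account, MIN(amount) FROM transactions GROUP BY account HAVING MIN(amount) >= 3713.62

Result:
account | MIN(amount)
--------+------------
ACC-104 | 4046       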